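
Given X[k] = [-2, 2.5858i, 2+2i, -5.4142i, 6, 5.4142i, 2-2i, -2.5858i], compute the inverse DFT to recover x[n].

x[n] = (1/8) Σ(k=0 to 7) X[k] · e^(2πikn/8)

Computing each x[n]:
x[0] = 1
x[1] = -1
x[2] = -2
x[3] = 0
x[4] = 1
x[5] = -2
x[6] = 2
x[7] = -1

x = [1, -1, -2, 0, 1, -2, 2, -1]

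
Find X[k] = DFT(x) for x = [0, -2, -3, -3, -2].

X[k] = Σ(n=0 to 4) x[n] · ω_5^(nk)
where ω_5 = e^(-2πi/5)

Computing each X[k]:
X[0] = -10
X[1] = 3.6180
X[2] = 1.3820
X[3] = 1.3820
X[4] = 3.6180

X = [-10, 3.6180, 1.3820, 1.3820, 3.6180]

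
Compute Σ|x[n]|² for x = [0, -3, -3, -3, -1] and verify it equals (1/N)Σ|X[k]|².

Time domain:
Σ|x[n]|² = |0|² + |-3|² + |-3|² + |-3|² + |-1|² = 28.0000

Frequency domain:
(1/5)Σ|X[k]|² = (1/5)(|-10|² + |3.6180+1.9021i|² + |1.3820+1.1756i|² + |1.3820-1.1756i|² + |3.6180-1.9021i|²) = (1/5)·140.0000 = 28.0000

Both sides agree, confirming Parseval's theorem.

Σ|x[n]|² = (1/N)Σ|X[k]|² = 28.0000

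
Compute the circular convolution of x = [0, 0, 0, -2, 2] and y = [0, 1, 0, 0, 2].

(x ⊛ y)[n] = Σ(m=0 to 4) x[m] · y[(n-m) mod 5]

Computing each output sample:
(x ⊛ y)[0] = 2
(x ⊛ y)[1] = 0
(x ⊛ y)[2] = -4
(x ⊛ y)[3] = 4
(x ⊛ y)[4] = -2

x ⊛ y = [2, 0, -4, 4, -2]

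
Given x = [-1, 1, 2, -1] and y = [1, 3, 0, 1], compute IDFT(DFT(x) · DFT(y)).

(x ⊛ y)[n] = Σ(m=0 to 3) x[m] · y[(n-m) mod 4]

Computing each output sample:
(x ⊛ y)[0] = -3
(x ⊛ y)[1] = 0
(x ⊛ y)[2] = 4
(x ⊛ y)[3] = 4

x ⊛ y = [-3, 0, 4, 4]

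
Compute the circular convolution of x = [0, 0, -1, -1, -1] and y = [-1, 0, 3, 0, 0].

(x ⊛ y)[n] = Σ(m=0 to 4) x[m] · y[(n-m) mod 5]

Computing each output sample:
(x ⊛ y)[0] = -3
(x ⊛ y)[1] = -3
(x ⊛ y)[2] = 1
(x ⊛ y)[3] = 1
(x ⊛ y)[4] = -2

x ⊛ y = [-3, -3, 1, 1, -2]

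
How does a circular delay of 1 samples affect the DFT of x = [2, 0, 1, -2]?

Time shift by 1: X_shifted[k] = ω_4^(1k) · X[k]
Shifted x = [-2, 2, 0, 1]

DFT(x[n-1]) = [1, -2-1i, -5, -2+1i]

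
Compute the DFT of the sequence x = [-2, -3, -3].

X[k] = Σ(n=0 to 2) x[n] · ω_3^(nk)
where ω_3 = e^(-2πi/3)

Computing each X[k]:
X[0] = -8
X[1] = 1
X[2] = 1

X = [-8, 1, 1]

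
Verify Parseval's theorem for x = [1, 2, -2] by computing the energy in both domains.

Time domain:
Σ|x[n]|² = |1|² + |2|² + |-2|² = 9.0000

Frequency domain:
(1/3)Σ|X[k]|² = (1/3)(|1|² + |1.0000-3.4641i|² + |1.0000+3.4641i|²) = (1/3)·27.0000 = 9.0000

Both sides agree, confirming Parseval's theorem.

Σ|x[n]|² = (1/N)Σ|X[k]|² = 9.0000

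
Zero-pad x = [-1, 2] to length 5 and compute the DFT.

Original 2-point DFT: [1, -3]
Zero-padded 5-point DFT provides frequency interpolation.

DFT_5([x, 0, ...]) = [1, -0.3820-1.9021i, -2.6180-1.1756i, -2.6180+1.1756i, -0.3820+1.9021i]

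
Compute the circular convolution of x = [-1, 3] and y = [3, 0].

(x ⊛ y)[n] = Σ(m=0 to 1) x[m] · y[(n-m) mod 2]

Computing each output sample:
(x ⊛ y)[0] = -3
(x ⊛ y)[1] = 9

x ⊛ y = [-3, 9]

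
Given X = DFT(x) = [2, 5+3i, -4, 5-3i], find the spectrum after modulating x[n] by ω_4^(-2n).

Modulation property: DFT(ω_4^(-2n)·x[n]) = X[(k-2) mod 4], so circularly shift X by 2 positions.

X[k-2] = [-4, 5-3i, 2, 5+3i]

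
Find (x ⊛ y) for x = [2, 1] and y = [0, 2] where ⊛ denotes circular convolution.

(x ⊛ y)[n] = Σ(m=0 to 1) x[m] · y[(n-m) mod 2]

Computing each output sample:
(x ⊛ y)[0] = 2
(x ⊛ y)[1] = 4

x ⊛ y = [2, 4]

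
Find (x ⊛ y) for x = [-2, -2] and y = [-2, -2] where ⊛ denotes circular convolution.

(x ⊛ y)[n] = Σ(m=0 to 1) x[m] · y[(n-m) mod 2]

Computing each output sample:
(x ⊛ y)[0] = 8
(x ⊛ y)[1] = 8

x ⊛ y = [8, 8]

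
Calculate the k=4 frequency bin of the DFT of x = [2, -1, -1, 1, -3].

X[4] = Σ(n=0 to 4) x[n] · ω_5^(4n) where ω_5 = e^(-2πi/5)
= (2)·ω_5^0 + (-1)·ω_5^4 + (-1)·ω_5^8 + (1)·ω_5^12 + (-3)·ω_5^16

X[4] = 0.7639+0.7265i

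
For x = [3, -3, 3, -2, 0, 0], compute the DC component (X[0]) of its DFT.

X[0] = Σ(n=0 to 5) x[n] · ω_6^0 = Σ x[n]
= (3) + (-3) + (3) + (-2) + (0) + (0)

X[0] = 1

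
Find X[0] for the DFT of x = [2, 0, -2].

X[0] = Σ(n=0 to 2) x[n] · ω_3^0 = Σ x[n]
= (2) + (0) + (-2)

X[0] = 0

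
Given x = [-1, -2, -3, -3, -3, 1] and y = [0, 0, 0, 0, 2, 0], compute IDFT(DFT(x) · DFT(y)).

(x ⊛ y)[n] = Σ(m=0 to 5) x[m] · y[(n-m) mod 6]

Computing each output sample:
(x ⊛ y)[0] = -6
(x ⊛ y)[1] = -6
(x ⊛ y)[2] = -6
(x ⊛ y)[3] = 2
(x ⊛ y)[4] = -2
(x ⊛ y)[5] = -4

x ⊛ y = [-6, -6, -6, 2, -2, -4]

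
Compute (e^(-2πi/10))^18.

Since ω_10^10 = 1, powers reduce modulo 10.
18 mod 10 = 8
So ω_10^18 = ω_10^8 = e^(-2πi·8/10)

ω_10^18 = ω_10^8 = 0.3090+0.9511i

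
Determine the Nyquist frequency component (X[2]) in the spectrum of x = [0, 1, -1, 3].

X[2] = Σ(n=0 to 3) x[n] · ω_4^(2n) where ω_4 = e^(-2πi/4)
= (0)·ω_4^0 + (1)·ω_4^2 + (-1)·ω_4^4 + (3)·ω_4^6

X[2] = -5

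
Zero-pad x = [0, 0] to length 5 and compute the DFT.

Original 2-point DFT: [0, 0]
Zero-padded 5-point DFT provides frequency interpolation.

DFT_5([x, 0, ...]) = [0, 0, 0, 0, 0]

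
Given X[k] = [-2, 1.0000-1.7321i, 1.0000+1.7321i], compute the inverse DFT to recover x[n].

x[n] = (1/3) Σ(k=0 to 2) X[k] · e^(2πikn/3)

Computing each x[n]:
x[0] = 0
x[1] = 0
x[2] = -2

x = [0, 0, -2]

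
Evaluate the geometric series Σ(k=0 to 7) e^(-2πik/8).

Sum of all nth roots of unity equals 0 for n > 1 (geometric series with r ≠ 1).

0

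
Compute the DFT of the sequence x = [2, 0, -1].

X[k] = Σ(n=0 to 2) x[n] · ω_3^(nk)
where ω_3 = e^(-2πi/3)

Computing each X[k]:
X[0] = 1
X[1] = 2.5000-0.8660i
X[2] = 2.5000+0.8660i

X = [1, 2.5000-0.8660i, 2.5000+0.8660i]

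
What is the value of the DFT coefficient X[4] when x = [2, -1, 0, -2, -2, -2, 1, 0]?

X[4] = Σ(n=0 to 7) x[n] · ω_8^(4n) where ω_8 = e^(-2πi/8)
= (2)·ω_8^0 + (-1)·ω_8^4 + (0)·ω_8^8 + (-2)·ω_8^12 + (-2)·ω_8^16 + (-2)·ω_8^20 + (1)·ω_8^24 + (0)·ω_8^28

X[4] = 6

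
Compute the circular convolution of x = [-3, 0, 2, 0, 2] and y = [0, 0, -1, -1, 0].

(x ⊛ y)[n] = Σ(m=0 to 4) x[m] · y[(n-m) mod 5]

Computing each output sample:
(x ⊛ y)[0] = -2
(x ⊛ y)[1] = -2
(x ⊛ y)[2] = 1
(x ⊛ y)[3] = 3
(x ⊛ y)[4] = -2

x ⊛ y = [-2, -2, 1, 3, -2]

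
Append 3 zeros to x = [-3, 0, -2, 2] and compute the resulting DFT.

Original 4-point DFT: [-3, -1+2i, -7, -1-2i]
Zero-padded 7-point DFT provides frequency interpolation.

DFT_7([x, 0, ...]) = [-3, -4.3569+1.0821i, 0.0489+0.6959i, -4.6920-3.5135i, -4.6920+3.5135i, 0.0489-0.6959i, -4.3569-1.0821i]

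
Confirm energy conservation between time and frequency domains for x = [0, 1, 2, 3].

Time domain:
Σ|x[n]|² = |0|² + |1|² + |2|² + |3|² = 14.0000

Frequency domain:
(1/4)Σ|X[k]|² = (1/4)(|6|² + |-2+2i|² + |-2|² + |-2-2i|²) = (1/4)·56.0000 = 14.0000

Both sides agree, confirming Parseval's theorem.

Σ|x[n]|² = (1/N)Σ|X[k]|² = 14.0000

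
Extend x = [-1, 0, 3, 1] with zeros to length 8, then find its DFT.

Original 4-point DFT: [3, -4+1i, 1, -4-1i]
Zero-padded 8-point DFT provides frequency interpolation.

DFT_8([x, 0, ...]) = [3, -1.7071-3.7071i, -4+1i, -0.2929+2.2929i, 1, -0.2929-2.2929i, -4-1i, -1.7071+3.7071i]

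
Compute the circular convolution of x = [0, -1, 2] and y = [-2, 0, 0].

(x ⊛ y)[n] = Σ(m=0 to 2) x[m] · y[(n-m) mod 3]

Computing each output sample:
(x ⊛ y)[0] = 0
(x ⊛ y)[1] = 2
(x ⊛ y)[2] = -4

x ⊛ y = [0, 2, -4]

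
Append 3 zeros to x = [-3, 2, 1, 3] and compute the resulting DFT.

Original 4-point DFT: [3, -4+1i, -7, -4-1i]
Zero-padded 7-point DFT provides frequency interpolation.

DFT_7([x, 0, ...]) = [3, -4.6784-3.8402i, -2.4755+0.8295i, -4.8460-3.0107i, -4.8460+3.0107i, -2.4755-0.8295i, -4.6784+3.8402i]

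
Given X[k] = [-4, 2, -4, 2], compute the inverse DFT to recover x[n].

x[n] = (1/4) Σ(k=0 to 3) X[k] · e^(2πikn/4)

Computing each x[n]:
x[0] = -1
x[1] = 0
x[2] = -3
x[3] = 0

x = [-1, 0, -3, 0]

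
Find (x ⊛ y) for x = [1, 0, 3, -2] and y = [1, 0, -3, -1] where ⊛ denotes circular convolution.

(x ⊛ y)[n] = Σ(m=0 to 3) x[m] · y[(n-m) mod 4]

Computing each output sample:
(x ⊛ y)[0] = -8
(x ⊛ y)[1] = 3
(x ⊛ y)[2] = 2
(x ⊛ y)[3] = -3

x ⊛ y = [-8, 3, 2, -3]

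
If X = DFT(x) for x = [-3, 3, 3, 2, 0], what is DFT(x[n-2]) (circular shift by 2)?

Time shift by 2: X_shifted[k] = ω_5^(2k) · X[k]
Shifted x = [2, 0, -3, 3, 3]

DFT(x[n-2]) = [5, 2.9271+6.3799i, -0.4271-3.9430i, -0.4271+3.9430i, 2.9271-6.3799i]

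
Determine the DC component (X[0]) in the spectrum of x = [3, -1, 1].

X[0] = Σ(n=0 to 2) x[n] · ω_3^0 = Σ x[n]
= (3) + (-1) + (1)

X[0] = 3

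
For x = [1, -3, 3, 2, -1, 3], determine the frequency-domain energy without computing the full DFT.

Parseval: Σ|x[n]|² = (1/N)Σ|X[k]|², so Σ|X[k]|² = N·Σ|x[n]|² = 6·33.0000

Σ|X[k]|² = N·Σ|x[n]|² = 6·33.0000 = 198.0000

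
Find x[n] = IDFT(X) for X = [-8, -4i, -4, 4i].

x[n] = (1/4) Σ(k=0 to 3) X[k] · e^(2πikn/4)

Computing each x[n]:
x[0] = -3
x[1] = 1
x[2] = -3
x[3] = -3

x = [-3, 1, -3, -3]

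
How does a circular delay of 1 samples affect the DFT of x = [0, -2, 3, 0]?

Time shift by 1: X_shifted[k] = ω_4^(1k) · X[k]
Shifted x = [0, 0, -2, 3]

DFT(x[n-1]) = [1, 2+3i, -5, 2-3i]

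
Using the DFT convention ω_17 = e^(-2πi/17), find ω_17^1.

ω_17^1 = e^(-2πi·1/17)
= cos(-2π·1/17) + i·sin(-2π·1/17)
= cos(-2π/17) + i·sin(-2π/17)

ω_17^1 = cos(-2π/17) + i·sin(-2π/17) = 0.9325-0.3612i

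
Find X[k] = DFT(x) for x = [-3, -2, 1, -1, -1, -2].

X[k] = Σ(n=0 to 5) x[n] · ω_6^(nk)
where ω_6 = e^(-2πi/6)

Computing each X[k]:
X[0] = -8
X[1] = -4.0000-1.7321i
X[2] = -2.0000+1.7321i
X[3] = 2
X[4] = -2.0000-1.7321i
X[5] = -4.0000+1.7321i

X = [-8, -4.0000-1.7321i, -2.0000+1.7321i, 2, -2.0000-1.7321i, -4.0000+1.7321i]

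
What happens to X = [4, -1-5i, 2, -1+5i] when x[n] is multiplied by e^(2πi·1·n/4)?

Modulation property: DFT(ω_4^(-1n)·x[n]) = X[(k-1) mod 4], so circularly shift X by 1 positions.

X[k-1] = [-1+5i, 4, -1-5i, 2]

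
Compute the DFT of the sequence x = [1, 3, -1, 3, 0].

X[k] = Σ(n=0 to 4) x[n] · ω_5^(nk)
where ω_5 = e^(-2πi/5)

Computing each X[k]:
X[0] = 6
X[1] = 0.3090-0.5020i
X[2] = -0.8090-5.5676i
X[3] = -0.8090+5.5676i
X[4] = 0.3090+0.5020i

X = [6, 0.3090-0.5020i, -0.8090-5.5676i, -0.8090+5.5676i, 0.3090+0.5020i]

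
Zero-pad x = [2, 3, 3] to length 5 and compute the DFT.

Original 3-point DFT: [8, -1, -1]
Zero-padded 5-point DFT provides frequency interpolation.

DFT_5([x, 0, ...]) = [8, 0.5000-4.6165i, 0.5000+1.0898i, 0.5000-1.0898i, 0.5000+4.6165i]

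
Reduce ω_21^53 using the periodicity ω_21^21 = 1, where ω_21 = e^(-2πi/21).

Since ω_21^21 = 1, powers reduce modulo 21.
53 mod 21 = 11
So ω_21^53 = ω_21^11 = e^(-2πi·11/21)

ω_21^53 = ω_21^11 = -0.9888+0.1490i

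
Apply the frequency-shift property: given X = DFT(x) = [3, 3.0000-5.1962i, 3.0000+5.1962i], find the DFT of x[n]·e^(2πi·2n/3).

Modulation property: DFT(ω_3^(-2n)·x[n]) = X[(k-2) mod 3], so circularly shift X by 2 positions.

X[k-2] = [3.0000-5.1962i, 3.0000+5.1962i, 3]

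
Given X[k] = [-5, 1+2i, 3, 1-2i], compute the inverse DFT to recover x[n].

x[n] = (1/4) Σ(k=0 to 3) X[k] · e^(2πikn/4)

Computing each x[n]:
x[0] = 0
x[1] = -3
x[2] = -1
x[3] = -1

x = [0, -3, -1, -1]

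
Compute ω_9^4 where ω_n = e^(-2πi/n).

ω_9^4 = e^(-2πi·4/9)
= cos(-2π·4/9) + i·sin(-2π·4/9)
= cos(-8π/9) + i·sin(-8π/9)

ω_9^4 = cos(-8π/9) + i·sin(-8π/9) = -0.9397-0.3420i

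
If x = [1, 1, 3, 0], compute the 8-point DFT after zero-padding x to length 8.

Original 4-point DFT: [5, -2-1i, 3, -2+1i]
Zero-padded 8-point DFT provides frequency interpolation.

DFT_8([x, 0, ...]) = [5, 1.7071-3.7071i, -2-1i, 0.2929+2.2929i, 3, 0.2929-2.2929i, -2+1i, 1.7071+3.7071i]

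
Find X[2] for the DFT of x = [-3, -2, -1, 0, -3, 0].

X[2] = Σ(n=0 to 5) x[n] · ω_6^(2n) where ω_6 = e^(-2πi/6)
= (-3)·ω_6^0 + (-2)·ω_6^2 + (-1)·ω_6^4 + (0)·ω_6^6 + (-3)·ω_6^8 + (0)·ω_6^10

X[2] = 3.4641i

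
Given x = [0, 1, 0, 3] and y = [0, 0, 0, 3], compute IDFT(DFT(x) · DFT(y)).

(x ⊛ y)[n] = Σ(m=0 to 3) x[m] · y[(n-m) mod 4]

Computing each output sample:
(x ⊛ y)[0] = 3
(x ⊛ y)[1] = 0
(x ⊛ y)[2] = 9
(x ⊛ y)[3] = 0

x ⊛ y = [3, 0, 9, 0]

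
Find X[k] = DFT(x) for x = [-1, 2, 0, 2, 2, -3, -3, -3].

X[k] = Σ(n=0 to 7) x[n] · ω_8^(nk)
where ω_8 = e^(-2πi/8)

Computing each X[k]:
X[0] = -4
X[1] = -3.0000-10.0711i
X[2] = 4
X[3] = -3.0000-4.0711i
X[4] = 0
X[5] = -3.0000+4.0711i
X[6] = 4
X[7] = -3.0000+10.0711i

X = [-4, -3.0000-10.0711i, 4, -3.0000-4.0711i, 0, -3.0000+4.0711i, 4, -3.0000+10.0711i]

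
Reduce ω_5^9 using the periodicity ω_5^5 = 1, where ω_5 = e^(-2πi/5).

Since ω_5^5 = 1, powers reduce modulo 5.
9 mod 5 = 4
So ω_5^9 = ω_5^4 = e^(-2πi·4/5)

ω_5^9 = ω_5^4 = 0.3090+0.9511i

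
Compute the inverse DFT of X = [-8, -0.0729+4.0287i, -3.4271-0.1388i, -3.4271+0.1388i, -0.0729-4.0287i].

x[n] = (1/5) Σ(k=0 to 4) X[k] · e^(2πikn/5)

Computing each x[n]:
x[0] = -3
x[1] = -2
x[2] = -3
x[3] = -1
x[4] = 1

x = [-3, -2, -3, -1, 1]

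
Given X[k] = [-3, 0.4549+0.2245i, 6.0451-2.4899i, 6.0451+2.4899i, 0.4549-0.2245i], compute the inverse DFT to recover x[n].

x[n] = (1/5) Σ(k=0 to 4) X[k] · e^(2πikn/5)

Computing each x[n]:
x[0] = 2
x[1] = -2
x[2] = -1
x[3] = 1
x[4] = -3

x = [2, -2, -1, 1, -3]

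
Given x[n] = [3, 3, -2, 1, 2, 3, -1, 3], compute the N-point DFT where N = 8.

X[k] = Σ(n=0 to 7) x[n] · ω_8^(nk)
where ω_8 = e^(-2πi/8)

Computing each X[k]:
X[0] = 12
X[1] = 2.4142+2.4142i
X[2] = 8-2i
X[3] = -0.4142+0.4142i
X[4] = -8
X[5] = -0.4142-0.4142i
X[6] = 8+2i
X[7] = 2.4142-2.4142i

X = [12, 2.4142+2.4142i, 8-2i, -0.4142+0.4142i, -8, -0.4142-0.4142i, 8+2i, 2.4142-2.4142i]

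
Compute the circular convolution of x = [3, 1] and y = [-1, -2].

(x ⊛ y)[n] = Σ(m=0 to 1) x[m] · y[(n-m) mod 2]

Computing each output sample:
(x ⊛ y)[0] = -5
(x ⊛ y)[1] = -7

x ⊛ y = [-5, -7]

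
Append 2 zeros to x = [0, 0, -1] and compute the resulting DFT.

Original 3-point DFT: [-1, 0.5000-0.8660i, 0.5000+0.8660i]
Zero-padded 5-point DFT provides frequency interpolation.

DFT_5([x, 0, ...]) = [-1, 0.8090+0.5878i, -0.3090-0.9511i, -0.3090+0.9511i, 0.8090-0.5878i]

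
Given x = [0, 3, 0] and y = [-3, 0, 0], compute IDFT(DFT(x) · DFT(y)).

(x ⊛ y)[n] = Σ(m=0 to 2) x[m] · y[(n-m) mod 3]

Computing each output sample:
(x ⊛ y)[0] = 0
(x ⊛ y)[1] = -9
(x ⊛ y)[2] = 0

x ⊛ y = [0, -9, 0]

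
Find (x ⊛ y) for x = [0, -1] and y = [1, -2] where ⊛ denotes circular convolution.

(x ⊛ y)[n] = Σ(m=0 to 1) x[m] · y[(n-m) mod 2]

Computing each output sample:
(x ⊛ y)[0] = 2
(x ⊛ y)[1] = -1

x ⊛ y = [2, -1]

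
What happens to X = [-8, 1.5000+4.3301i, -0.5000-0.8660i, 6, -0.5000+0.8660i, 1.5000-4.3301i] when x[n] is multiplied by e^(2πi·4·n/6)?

Modulation property: DFT(ω_6^(-4n)·x[n]) = X[(k-4) mod 6], so circularly shift X by 4 positions.

X[k-4] = [-0.5000-0.8660i, 6, -0.5000+0.8660i, 1.5000-4.3301i, -8, 1.5000+4.3301i]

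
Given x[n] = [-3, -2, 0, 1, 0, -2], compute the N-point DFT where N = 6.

X[k] = Σ(n=0 to 5) x[n] · ω_6^(nk)
where ω_6 = e^(-2πi/6)

Computing each X[k]:
X[0] = -6
X[1] = -6
X[2] = 0
X[3] = 0
X[4] = 0
X[5] = -6

X = [-6, -6, 0, 0, 0, -6]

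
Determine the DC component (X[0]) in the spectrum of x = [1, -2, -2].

X[0] = Σ(n=0 to 2) x[n] · ω_3^0 = Σ x[n]
= (1) + (-2) + (-2)

X[0] = -3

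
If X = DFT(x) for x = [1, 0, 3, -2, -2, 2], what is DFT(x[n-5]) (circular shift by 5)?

Time shift by 5: X_shifted[k] = ω_6^(5k) · X[k]
Shifted x = [0, 3, -2, -2, 2, 1]

DFT(x[n-5]) = [2, 4.0000+1.7321i, -4.0000-5.1962i, -2, -4.0000+5.1962i, 4.0000-1.7321i]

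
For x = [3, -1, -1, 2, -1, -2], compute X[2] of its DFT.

X[2] = Σ(n=0 to 5) x[n] · ω_6^(2n) where ω_6 = e^(-2πi/6)
= (3)·ω_6^0 + (-1)·ω_6^2 + (-1)·ω_6^4 + (2)·ω_6^6 + (-1)·ω_6^8 + (-2)·ω_6^10

X[2] = 7.5000-0.8660i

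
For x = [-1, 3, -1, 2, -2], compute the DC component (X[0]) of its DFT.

X[0] = Σ(n=0 to 4) x[n] · ω_5^0 = Σ x[n]
= (-1) + (3) + (-1) + (2) + (-2)

X[0] = 1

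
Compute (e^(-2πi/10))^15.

Since ω_10^10 = 1, powers reduce modulo 10.
15 mod 10 = 5
So ω_10^15 = ω_10^5 = e^(-2πi·5/10)

ω_10^15 = ω_10^5 = -1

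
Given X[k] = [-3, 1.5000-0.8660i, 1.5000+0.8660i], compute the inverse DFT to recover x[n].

x[n] = (1/3) Σ(k=0 to 2) X[k] · e^(2πikn/3)

Computing each x[n]:
x[0] = 0
x[1] = -1
x[2] = -2

x = [0, -1, -2]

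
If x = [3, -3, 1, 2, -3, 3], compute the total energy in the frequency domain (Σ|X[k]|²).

Parseval: Σ|x[n]|² = (1/N)Σ|X[k]|², so Σ|X[k]|² = N·Σ|x[n]|² = 6·41.0000

Σ|X[k]|² = N·Σ|x[n]|² = 6·41.0000 = 246.0000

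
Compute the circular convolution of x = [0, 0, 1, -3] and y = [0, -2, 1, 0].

(x ⊛ y)[n] = Σ(m=0 to 3) x[m] · y[(n-m) mod 4]

Computing each output sample:
(x ⊛ y)[0] = 7
(x ⊛ y)[1] = -3
(x ⊛ y)[2] = 0
(x ⊛ y)[3] = -2

x ⊛ y = [7, -3, 0, -2]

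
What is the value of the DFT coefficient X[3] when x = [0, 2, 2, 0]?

X[3] = Σ(n=0 to 3) x[n] · ω_4^(3n) where ω_4 = e^(-2πi/4)
= (0)·ω_4^0 + (2)·ω_4^3 + (2)·ω_4^6 + (0)·ω_4^9

X[3] = -2+2i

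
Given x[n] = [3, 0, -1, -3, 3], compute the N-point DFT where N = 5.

X[k] = Σ(n=0 to 4) x[n] · ω_5^(nk)
where ω_5 = e^(-2πi/5)

Computing each X[k]:
X[0] = 2
X[1] = 7.1631+1.6776i
X[2] = -0.6631+3.6655i
X[3] = -0.6631-3.6655i
X[4] = 7.1631-1.6776i

X = [2, 7.1631+1.6776i, -0.6631+3.6655i, -0.6631-3.6655i, 7.1631-1.6776i]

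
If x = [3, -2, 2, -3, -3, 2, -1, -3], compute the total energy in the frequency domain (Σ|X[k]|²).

Parseval: Σ|x[n]|² = (1/N)Σ|X[k]|², so Σ|X[k]|² = N·Σ|x[n]|² = 8·49.0000

Σ|X[k]|² = N·Σ|x[n]|² = 8·49.0000 = 392.0000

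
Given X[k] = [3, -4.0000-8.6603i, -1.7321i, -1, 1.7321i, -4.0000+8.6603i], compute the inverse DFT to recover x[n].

x[n] = (1/6) Σ(k=0 to 5) X[k] · e^(2πikn/6)

Computing each x[n]:
x[0] = -1
x[1] = 3
x[2] = 3
x[3] = 2
x[4] = -1
x[5] = -3

x = [-1, 3, 3, 2, -1, -3]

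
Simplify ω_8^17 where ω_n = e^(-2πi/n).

Since ω_8^8 = 1, powers reduce modulo 8.
17 mod 8 = 1
So ω_8^17 = ω_8^1 = e^(-2πi·1/8)

ω_8^17 = ω_8^1 = 0.7071-0.7071i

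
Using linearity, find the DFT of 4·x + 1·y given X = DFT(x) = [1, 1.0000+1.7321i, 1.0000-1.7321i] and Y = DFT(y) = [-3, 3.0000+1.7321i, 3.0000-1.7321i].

By linearity: DFT(4x + 1y) = 4·DFT(x) + 1·DFT(y)
= 4·[1, 1.0000+1.7321i, 1.0000-1.7321i] + 1·[-3, 3.0000+1.7321i, 3.0000-1.7321i]

Computing element-wise:
Z[0] = 4·(1) + 1·(-3) = 1
Z[1] = 4·(1.0000+1.7321i) + 1·(3.0000+1.7321i) = 7.0000+8.6605i
Z[2] = 4·(1.0000-1.7321i) + 1·(3.0000-1.7321i) = 7.0000-8.6605i

DFT(4x + 1y) = 4·X + 1·Y = [1, 7.0000+8.6605i, 7.0000-8.6605i]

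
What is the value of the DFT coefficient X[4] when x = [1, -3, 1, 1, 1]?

X[4] = Σ(n=0 to 4) x[n] · ω_5^(4n) where ω_5 = e^(-2πi/5)
= (1)·ω_5^0 + (-3)·ω_5^4 + (1)·ω_5^8 + (1)·ω_5^12 + (1)·ω_5^16

X[4] = -1.2361-3.8042i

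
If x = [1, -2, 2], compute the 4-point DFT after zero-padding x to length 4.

Original 3-point DFT: [1, 1.0000+3.4641i, 1.0000-3.4641i]
Zero-padded 4-point DFT provides frequency interpolation.

DFT_4([x, 0, ...]) = [1, -1+2i, 5, -1-2i]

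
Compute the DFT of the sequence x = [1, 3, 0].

X[k] = Σ(n=0 to 2) x[n] · ω_3^(nk)
where ω_3 = e^(-2πi/3)

Computing each X[k]:
X[0] = 4
X[1] = -0.5000-2.5981i
X[2] = -0.5000+2.5981i

X = [4, -0.5000-2.5981i, -0.5000+2.5981i]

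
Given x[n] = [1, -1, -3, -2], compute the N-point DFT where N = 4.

X[k] = Σ(n=0 to 3) x[n] · ω_4^(nk)
where ω_4 = e^(-2πi/4)

Computing each X[k]:
X[0] = -5
X[1] = 4-1i
X[2] = 1
X[3] = 4+1i

X = [-5, 4-1i, 1, 4+1i]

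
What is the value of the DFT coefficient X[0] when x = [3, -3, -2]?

X[0] = Σ(n=0 to 2) x[n] · ω_3^0 = Σ x[n]
= (3) + (-3) + (-2)

X[0] = -2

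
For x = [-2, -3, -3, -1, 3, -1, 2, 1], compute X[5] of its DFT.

X[5] = Σ(n=0 to 7) x[n] · ω_8^(5n) where ω_8 = e^(-2πi/8)
= (-2)·ω_8^0 + (-3)·ω_8^5 + (-3)·ω_8^10 + (-1)·ω_8^15 + (3)·ω_8^20 + (-1)·ω_8^25 + (2)·ω_8^30 + (1)·ω_8^35

X[5] = -5.0000+2.1716i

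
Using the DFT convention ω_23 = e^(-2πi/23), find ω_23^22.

ω_23^22 = e^(-2πi·22/23)
= cos(-2π·22/23) + i·sin(-2π·22/23)
= cos(-44π/23) + i·sin(-44π/23)

ω_23^22 = cos(-44π/23) + i·sin(-44π/23) = 0.9629+0.2698i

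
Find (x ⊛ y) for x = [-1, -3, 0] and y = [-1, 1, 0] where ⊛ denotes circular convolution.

(x ⊛ y)[n] = Σ(m=0 to 2) x[m] · y[(n-m) mod 3]

Computing each output sample:
(x ⊛ y)[0] = 1
(x ⊛ y)[1] = 2
(x ⊛ y)[2] = -3

x ⊛ y = [1, 2, -3]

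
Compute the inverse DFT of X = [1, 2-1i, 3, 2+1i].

x[n] = (1/4) Σ(k=0 to 3) X[k] · e^(2πikn/4)

Computing each x[n]:
x[0] = 2
x[1] = 0
x[2] = 0
x[3] = -1

x = [2, 0, 0, -1]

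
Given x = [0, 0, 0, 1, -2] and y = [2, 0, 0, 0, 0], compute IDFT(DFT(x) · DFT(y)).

(x ⊛ y)[n] = Σ(m=0 to 4) x[m] · y[(n-m) mod 5]

Computing each output sample:
(x ⊛ y)[0] = 0
(x ⊛ y)[1] = 0
(x ⊛ y)[2] = 0
(x ⊛ y)[3] = 2
(x ⊛ y)[4] = -4

x ⊛ y = [0, 0, 0, 2, -4]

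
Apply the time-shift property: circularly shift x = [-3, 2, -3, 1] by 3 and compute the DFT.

Time shift by 3: X_shifted[k] = ω_4^(3k) · X[k]
Shifted x = [2, -3, 1, -3]

DFT(x[n-3]) = [-3, 1, 9, 1]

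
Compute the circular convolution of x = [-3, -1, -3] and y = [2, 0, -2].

(x ⊛ y)[n] = Σ(m=0 to 2) x[m] · y[(n-m) mod 3]

Computing each output sample:
(x ⊛ y)[0] = -4
(x ⊛ y)[1] = 4
(x ⊛ y)[2] = 0

x ⊛ y = [-4, 4, 0]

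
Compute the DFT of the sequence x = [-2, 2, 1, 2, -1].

X[k] = Σ(n=0 to 4) x[n] · ω_5^(nk)
where ω_5 = e^(-2πi/5)

Computing each X[k]:
X[0] = 2
X[1] = -4.1180-2.2654i
X[2] = -1.8820-2.7144i
X[3] = -1.8820+2.7144i
X[4] = -4.1180+2.2654i

X = [2, -4.1180-2.2654i, -1.8820-2.7144i, -1.8820+2.7144i, -4.1180+2.2654i]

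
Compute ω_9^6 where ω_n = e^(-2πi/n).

ω_9^6 = e^(-2πi·6/9)
= cos(-2π·6/9) + i·sin(-2π·6/9)
= cos(-12π/9) + i·sin(-12π/9)

ω_9^6 = cos(-12π/9) + i·sin(-12π/9) = -0.5000+0.8660i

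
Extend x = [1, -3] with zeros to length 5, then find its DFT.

Original 2-point DFT: [-2, 4]
Zero-padded 5-point DFT provides frequency interpolation.

DFT_5([x, 0, ...]) = [-2, 0.0729+2.8532i, 3.4271+1.7634i, 3.4271-1.7634i, 0.0729-2.8532i]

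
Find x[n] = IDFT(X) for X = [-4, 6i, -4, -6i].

x[n] = (1/4) Σ(k=0 to 3) X[k] · e^(2πikn/4)

Computing each x[n]:
x[0] = -2
x[1] = -3
x[2] = -2
x[3] = 3

x = [-2, -3, -2, 3]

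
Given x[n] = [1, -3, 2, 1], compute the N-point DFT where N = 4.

X[k] = Σ(n=0 to 3) x[n] · ω_4^(nk)
where ω_4 = e^(-2πi/4)

Computing each X[k]:
X[0] = 1
X[1] = -1+4i
X[2] = 5
X[3] = -1-4i

X = [1, -1+4i, 5, -1-4i]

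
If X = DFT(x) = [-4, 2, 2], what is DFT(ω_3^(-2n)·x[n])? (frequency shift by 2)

Modulation property: DFT(ω_3^(-2n)·x[n]) = X[(k-2) mod 3], so circularly shift X by 2 positions.

X[k-2] = [2, 2, -4]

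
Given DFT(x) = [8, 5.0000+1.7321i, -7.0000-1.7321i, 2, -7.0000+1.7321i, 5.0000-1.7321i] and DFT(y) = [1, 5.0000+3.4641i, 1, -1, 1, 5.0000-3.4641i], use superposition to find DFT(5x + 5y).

By linearity: DFT(5x + 5y) = 5·DFT(x) + 5·DFT(y)
= 5·[8, 5.0000+1.7321i, -7.0000-1.7321i, 2, -7.0000+1.7321i, 5.0000-1.7321i] + 5·[1, 5.0000+3.4641i, 1, -1, 1, 5.0000-3.4641i]

Computing element-wise:
Z[0] = 5·(8) + 5·(1) = 45
Z[1] = 5·(5.0000+1.7321i) + 5·(5.0000+3.4641i) = 50.0000+25.9810i
Z[2] = 5·(-7.0000-1.7321i) + 5·(1) = -30.0000-8.6605i
Z[3] = 5·(2) + 5·(-1) = 5
Z[4] = 5·(-7.0000+1.7321i) + 5·(1) = -30.0000+8.6605i
Z[5] = 5·(5.0000-1.7321i) + 5·(5.0000-3.4641i) = 50.0000-25.9810i

DFT(5x + 5y) = 5·X + 5·Y = [45, 50.0000+25.9810i, -30.0000-8.6605i, 5, -30.0000+8.6605i, 50.0000-25.9810i]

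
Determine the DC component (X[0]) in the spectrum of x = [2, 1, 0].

X[0] = Σ(n=0 to 2) x[n] · ω_3^0 = Σ x[n]
= (2) + (1) + (0)

X[0] = 3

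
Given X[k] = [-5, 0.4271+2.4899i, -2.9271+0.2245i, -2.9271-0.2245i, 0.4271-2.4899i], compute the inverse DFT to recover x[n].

x[n] = (1/5) Σ(k=0 to 4) X[k] · e^(2πikn/5)

Computing each x[n]:
x[0] = -2
x[1] = -1
x[2] = -2
x[3] = -1
x[4] = 1

x = [-2, -1, -2, -1, 1]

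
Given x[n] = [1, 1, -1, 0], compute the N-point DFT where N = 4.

X[k] = Σ(n=0 to 3) x[n] · ω_4^(nk)
where ω_4 = e^(-2πi/4)

Computing each X[k]:
X[0] = 1
X[1] = 2-1i
X[2] = -1
X[3] = 2+1i

X = [1, 2-1i, -1, 2+1i]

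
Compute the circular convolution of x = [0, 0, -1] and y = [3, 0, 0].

(x ⊛ y)[n] = Σ(m=0 to 2) x[m] · y[(n-m) mod 3]

Computing each output sample:
(x ⊛ y)[0] = 0
(x ⊛ y)[1] = 0
(x ⊛ y)[2] = -3

x ⊛ y = [0, 0, -3]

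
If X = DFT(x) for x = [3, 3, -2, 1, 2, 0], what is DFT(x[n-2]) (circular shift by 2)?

Time shift by 2: X_shifted[k] = ω_6^(2k) · X[k]
Shifted x = [2, 0, 3, 3, -2, 1]

DFT(x[n-2]) = [7, -1.0000-3.4641i, 4.0000+5.1962i, -1, 4.0000-5.1962i, -1.0000+3.4641i]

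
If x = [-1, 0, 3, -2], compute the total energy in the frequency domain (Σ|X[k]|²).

Parseval: Σ|x[n]|² = (1/N)Σ|X[k]|², so Σ|X[k]|² = N·Σ|x[n]|² = 4·14.0000

Σ|X[k]|² = N·Σ|x[n]|² = 4·14.0000 = 56.0000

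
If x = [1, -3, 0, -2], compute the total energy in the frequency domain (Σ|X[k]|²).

Parseval: Σ|x[n]|² = (1/N)Σ|X[k]|², so Σ|X[k]|² = N·Σ|x[n]|² = 4·14.0000

Σ|X[k]|² = N·Σ|x[n]|² = 4·14.0000 = 56.0000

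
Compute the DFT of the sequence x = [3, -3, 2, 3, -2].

X[k] = Σ(n=0 to 4) x[n] · ω_5^(nk)
where ω_5 = e^(-2πi/5)

Computing each X[k]:
X[0] = 3
X[1] = -2.5902+1.5388i
X[2] = 8.5902-0.3633i
X[3] = 8.5902+0.3633i
X[4] = -2.5902-1.5388i

X = [3, -2.5902+1.5388i, 8.5902-0.3633i, 8.5902+0.3633i, -2.5902-1.5388i]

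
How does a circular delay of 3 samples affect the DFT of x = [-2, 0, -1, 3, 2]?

Time shift by 3: X_shifted[k] = ω_5^(3k) · X[k]
Shifted x = [-1, 3, 2, -2, 0]

DFT(x[n-3]) = [2, -0.0729-5.2043i, -3.4271+2.0409i, -3.4271-2.0409i, -0.0729+5.2043i]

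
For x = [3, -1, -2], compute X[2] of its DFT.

X[2] = Σ(n=0 to 2) x[n] · ω_3^(2n) where ω_3 = e^(-2πi/3)
= (3)·ω_3^0 + (-1)·ω_3^2 + (-2)·ω_3^4

X[2] = 4.5000+0.8660i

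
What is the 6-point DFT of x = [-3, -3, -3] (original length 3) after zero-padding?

Original 3-point DFT: [-9, 0, 0]
Zero-padded 6-point DFT provides frequency interpolation.

DFT_6([x, 0, ...]) = [-9, -3.0000+5.1962i, 0, -3, 0, -3.0000-5.1962i]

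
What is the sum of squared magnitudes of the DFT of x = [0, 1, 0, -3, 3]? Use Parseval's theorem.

Parseval: Σ|x[n]|² = (1/N)Σ|X[k]|², so Σ|X[k]|² = N·Σ|x[n]|² = 5·19.0000

Σ|X[k]|² = N·Σ|x[n]|² = 5·19.0000 = 95.0000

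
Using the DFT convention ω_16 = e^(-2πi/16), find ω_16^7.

ω_16^7 = e^(-2πi·7/16)
= cos(-2π·7/16) + i·sin(-2π·7/16)
= cos(-14π/16) + i·sin(-14π/16)

ω_16^7 = cos(-14π/16) + i·sin(-14π/16) = -0.9239-0.3827i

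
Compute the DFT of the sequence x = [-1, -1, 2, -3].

X[k] = Σ(n=0 to 3) x[n] · ω_4^(nk)
where ω_4 = e^(-2πi/4)

Computing each X[k]:
X[0] = -3
X[1] = -3-2i
X[2] = 5
X[3] = -3+2i

X = [-3, -3-2i, 5, -3+2i]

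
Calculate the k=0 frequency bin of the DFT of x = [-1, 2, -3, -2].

X[0] = Σ(n=0 to 3) x[n] · ω_4^0 = Σ x[n]
= (-1) + (2) + (-3) + (-2)

X[0] = -4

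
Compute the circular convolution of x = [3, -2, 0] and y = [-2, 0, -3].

(x ⊛ y)[n] = Σ(m=0 to 2) x[m] · y[(n-m) mod 3]

Computing each output sample:
(x ⊛ y)[0] = 0
(x ⊛ y)[1] = 4
(x ⊛ y)[2] = -9

x ⊛ y = [0, 4, -9]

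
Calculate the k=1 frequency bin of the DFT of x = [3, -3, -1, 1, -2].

X[1] = Σ(n=0 to 4) x[n] · ω_5^(1n) where ω_5 = e^(-2πi/5)
= (3)·ω_5^0 + (-3)·ω_5^1 + (-1)·ω_5^2 + (1)·ω_5^3 + (-2)·ω_5^4

X[1] = 1.4549+2.1266i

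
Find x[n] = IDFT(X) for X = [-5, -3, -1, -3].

x[n] = (1/4) Σ(k=0 to 3) X[k] · e^(2πikn/4)

Computing each x[n]:
x[0] = -3
x[1] = -1
x[2] = 0
x[3] = -1

x = [-3, -1, 0, -1]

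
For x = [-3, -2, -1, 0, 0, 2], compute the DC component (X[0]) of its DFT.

X[0] = Σ(n=0 to 5) x[n] · ω_6^0 = Σ x[n]
= (-3) + (-2) + (-1) + (0) + (0) + (2)

X[0] = -4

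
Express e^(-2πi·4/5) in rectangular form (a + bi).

ω_5^4 = e^(-2πi·4/5)
= cos(-2π·4/5) + i·sin(-2π·4/5)
= cos(-8π/5) + i·sin(-8π/5)

ω_5^4 = cos(-8π/5) + i·sin(-8π/5) = 0.3090+0.9511i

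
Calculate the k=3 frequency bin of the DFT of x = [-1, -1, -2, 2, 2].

X[3] = Σ(n=0 to 4) x[n] · ω_5^(3n) where ω_5 = e^(-2πi/5)
= (-1)·ω_5^0 + (-1)·ω_5^3 + (-2)·ω_5^6 + (2)·ω_5^9 + (2)·ω_5^12

X[3] = -1.8090+2.0409i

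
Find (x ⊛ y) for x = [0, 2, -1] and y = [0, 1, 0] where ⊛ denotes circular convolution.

(x ⊛ y)[n] = Σ(m=0 to 2) x[m] · y[(n-m) mod 3]

Computing each output sample:
(x ⊛ y)[0] = -1
(x ⊛ y)[1] = 0
(x ⊛ y)[2] = 2

x ⊛ y = [-1, 0, 2]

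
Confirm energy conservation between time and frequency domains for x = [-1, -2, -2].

Time domain:
Σ|x[n]|² = |-1|² + |-2|² + |-2|² = 9.0000

Frequency domain:
(1/3)Σ|X[k]|² = (1/3)(|-5|² + |1|² + |1|²) = (1/3)·27.0000 = 9.0000

Both sides agree, confirming Parseval's theorem.

Σ|x[n]|² = (1/N)Σ|X[k]|² = 9.0000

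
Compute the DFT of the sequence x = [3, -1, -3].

X[k] = Σ(n=0 to 2) x[n] · ω_3^(nk)
where ω_3 = e^(-2πi/3)

Computing each X[k]:
X[0] = -1
X[1] = 5.0000-1.7321i
X[2] = 5.0000+1.7321i

X = [-1, 5.0000-1.7321i, 5.0000+1.7321i]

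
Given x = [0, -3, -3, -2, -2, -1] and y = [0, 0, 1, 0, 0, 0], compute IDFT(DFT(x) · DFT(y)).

(x ⊛ y)[n] = Σ(m=0 to 5) x[m] · y[(n-m) mod 6]

Computing each output sample:
(x ⊛ y)[0] = -2
(x ⊛ y)[1] = -1
(x ⊛ y)[2] = 0
(x ⊛ y)[3] = -3
(x ⊛ y)[4] = -3
(x ⊛ y)[5] = -2

x ⊛ y = [-2, -1, 0, -3, -3, -2]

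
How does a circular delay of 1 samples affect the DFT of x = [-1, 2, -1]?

Time shift by 1: X_shifted[k] = ω_3^(1k) · X[k]
Shifted x = [-1, -1, 2]

DFT(x[n-1]) = [0, -1.5000+2.5981i, -1.5000-2.5981i]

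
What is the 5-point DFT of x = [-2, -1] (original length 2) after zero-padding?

Original 2-point DFT: [-3, -1]
Zero-padded 5-point DFT provides frequency interpolation.

DFT_5([x, 0, ...]) = [-3, -2.3090+0.9511i, -1.1910+0.5878i, -1.1910-0.5878i, -2.3090-0.9511i]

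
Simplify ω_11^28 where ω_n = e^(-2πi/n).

Since ω_11^11 = 1, powers reduce modulo 11.
28 mod 11 = 6
So ω_11^28 = ω_11^6 = e^(-2πi·6/11)

ω_11^28 = ω_11^6 = -0.9595+0.2817i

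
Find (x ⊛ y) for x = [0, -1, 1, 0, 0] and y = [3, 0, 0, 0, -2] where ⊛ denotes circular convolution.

(x ⊛ y)[n] = Σ(m=0 to 4) x[m] · y[(n-m) mod 5]

Computing each output sample:
(x ⊛ y)[0] = 2
(x ⊛ y)[1] = -5
(x ⊛ y)[2] = 3
(x ⊛ y)[3] = 0
(x ⊛ y)[4] = 0

x ⊛ y = [2, -5, 3, 0, 0]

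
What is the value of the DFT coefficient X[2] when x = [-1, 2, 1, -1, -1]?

X[2] = Σ(n=0 to 4) x[n] · ω_5^(2n) where ω_5 = e^(-2πi/5)
= (-1)·ω_5^0 + (2)·ω_5^2 + (1)·ω_5^4 + (-1)·ω_5^6 + (-1)·ω_5^8

X[2] = -1.8090+0.1388i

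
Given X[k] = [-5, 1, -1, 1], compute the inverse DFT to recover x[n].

x[n] = (1/4) Σ(k=0 to 3) X[k] · e^(2πikn/4)

Computing each x[n]:
x[0] = -1
x[1] = -1
x[2] = -2
x[3] = -1

x = [-1, -1, -2, -1]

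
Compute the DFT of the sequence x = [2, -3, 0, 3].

X[k] = Σ(n=0 to 3) x[n] · ω_4^(nk)
where ω_4 = e^(-2πi/4)

Computing each X[k]:
X[0] = 2
X[1] = 2+6i
X[2] = 2
X[3] = 2-6i

X = [2, 2+6i, 2, 2-6i]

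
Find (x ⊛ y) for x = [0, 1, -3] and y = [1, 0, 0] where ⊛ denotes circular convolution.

(x ⊛ y)[n] = Σ(m=0 to 2) x[m] · y[(n-m) mod 3]

Computing each output sample:
(x ⊛ y)[0] = 0
(x ⊛ y)[1] = 1
(x ⊛ y)[2] = -3

x ⊛ y = [0, 1, -3]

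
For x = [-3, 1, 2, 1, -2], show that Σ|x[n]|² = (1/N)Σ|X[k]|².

Time domain:
Σ|x[n]|² = |-3|² + |1|² + |2|² + |1|² + |-2|² = 19.0000

Frequency domain:
(1/5)Σ|X[k]|² = (1/5)(|-1|² + |-5.7361-3.4410i|² + |-1.2639-0.8123i|² + |-1.2639+0.8123i|² + |-5.7361+3.4410i|²) = (1/5)·95.0000 = 19.0000

Both sides agree, confirming Parseval's theorem.

Σ|x[n]|² = (1/N)Σ|X[k]|² = 19.0000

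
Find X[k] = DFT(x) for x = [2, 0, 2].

X[k] = Σ(n=0 to 2) x[n] · ω_3^(nk)
where ω_3 = e^(-2πi/3)

Computing each X[k]:
X[0] = 4
X[1] = 1.0000+1.7321i
X[2] = 1.0000-1.7321i

X = [4, 1.0000+1.7321i, 1.0000-1.7321i]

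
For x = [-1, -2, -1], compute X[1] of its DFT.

X[1] = Σ(n=0 to 2) x[n] · ω_3^(1n) where ω_3 = e^(-2πi/3)
= (-1)·ω_3^0 + (-2)·ω_3^1 + (-1)·ω_3^2

X[1] = 0.5000+0.8660i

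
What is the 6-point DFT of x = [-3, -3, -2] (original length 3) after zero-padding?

Original 3-point DFT: [-8, -0.5000+0.8660i, -0.5000-0.8660i]
Zero-padded 6-point DFT provides frequency interpolation.

DFT_6([x, 0, ...]) = [-8, -3.5000+4.3301i, -0.5000+0.8660i, -2, -0.5000-0.8660i, -3.5000-4.3301i]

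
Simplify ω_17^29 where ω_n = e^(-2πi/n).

Since ω_17^17 = 1, powers reduce modulo 17.
29 mod 17 = 12
So ω_17^29 = ω_17^12 = e^(-2πi·12/17)

ω_17^29 = ω_17^12 = -0.2737+0.9618i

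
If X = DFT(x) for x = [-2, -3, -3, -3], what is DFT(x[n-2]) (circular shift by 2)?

Time shift by 2: X_shifted[k] = ω_4^(2k) · X[k]
Shifted x = [-3, -3, -2, -3]

DFT(x[n-2]) = [-11, -1, 1, -1]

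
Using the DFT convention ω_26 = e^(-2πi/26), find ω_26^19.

ω_26^19 = e^(-2πi·19/26)
= cos(-2π·19/26) + i·sin(-2π·19/26)
= cos(-38π/26) + i·sin(-38π/26)

ω_26^19 = cos(-38π/26) + i·sin(-38π/26) = -0.1205+0.9927i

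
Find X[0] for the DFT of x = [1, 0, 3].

X[0] = Σ(n=0 to 2) x[n] · ω_3^0 = Σ x[n]
= (1) + (0) + (3)

X[0] = 4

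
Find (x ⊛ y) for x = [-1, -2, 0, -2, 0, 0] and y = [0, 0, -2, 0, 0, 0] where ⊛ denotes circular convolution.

(x ⊛ y)[n] = Σ(m=0 to 5) x[m] · y[(n-m) mod 6]

Computing each output sample:
(x ⊛ y)[0] = 0
(x ⊛ y)[1] = 0
(x ⊛ y)[2] = 2
(x ⊛ y)[3] = 4
(x ⊛ y)[4] = 0
(x ⊛ y)[5] = 4

x ⊛ y = [0, 0, 2, 4, 0, 4]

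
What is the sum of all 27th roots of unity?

Sum of all nth roots of unity equals 0 for n > 1 (geometric series with r ≠ 1).

0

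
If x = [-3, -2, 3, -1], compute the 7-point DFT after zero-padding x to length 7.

Original 4-point DFT: [-3, -6+1i, 3, -6-1i]
Zero-padded 7-point DFT provides frequency interpolation.

DFT_7([x, 0, ...]) = [-3, -4.0136-0.9272i, -5.8814+2.4697i, 0.8949+4.1882i, 0.8949-4.1882i, -5.8814-2.4697i, -4.0136+0.9272i]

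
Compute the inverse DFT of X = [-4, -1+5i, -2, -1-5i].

x[n] = (1/4) Σ(k=0 to 3) X[k] · e^(2πikn/4)

Computing each x[n]:
x[0] = -2
x[1] = -3
x[2] = -1
x[3] = 2

x = [-2, -3, -1, 2]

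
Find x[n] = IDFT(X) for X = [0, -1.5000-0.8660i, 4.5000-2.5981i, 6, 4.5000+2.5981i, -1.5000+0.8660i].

x[n] = (1/6) Σ(k=0 to 5) X[k] · e^(2πikn/6)

Computing each x[n]:
x[0] = 2
x[1] = -1
x[2] = 0
x[3] = 1
x[4] = 1
x[5] = -3

x = [2, -1, 0, 1, 1, -3]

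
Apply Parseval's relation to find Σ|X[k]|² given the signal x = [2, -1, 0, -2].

Parseval: Σ|x[n]|² = (1/N)Σ|X[k]|², so Σ|X[k]|² = N·Σ|x[n]|² = 4·9.0000

Σ|X[k]|² = N·Σ|x[n]|² = 4·9.0000 = 36.0000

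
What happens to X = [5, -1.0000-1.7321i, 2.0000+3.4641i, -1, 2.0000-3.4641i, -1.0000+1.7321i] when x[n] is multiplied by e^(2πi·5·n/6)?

Modulation property: DFT(ω_6^(-5n)·x[n]) = X[(k-5) mod 6], so circularly shift X by 5 positions.

X[k-5] = [-1.0000-1.7321i, 2.0000+3.4641i, -1, 2.0000-3.4641i, -1.0000+1.7321i, 5]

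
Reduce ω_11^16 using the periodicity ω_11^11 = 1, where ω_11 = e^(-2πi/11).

Since ω_11^11 = 1, powers reduce modulo 11.
16 mod 11 = 5
So ω_11^16 = ω_11^5 = e^(-2πi·5/11)

ω_11^16 = ω_11^5 = -0.9595-0.2817i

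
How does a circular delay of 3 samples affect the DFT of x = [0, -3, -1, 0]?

Time shift by 3: X_shifted[k] = ω_4^(3k) · X[k]
Shifted x = [-3, -1, 0, 0]

DFT(x[n-3]) = [-4, -3+1i, -2, -3-1i]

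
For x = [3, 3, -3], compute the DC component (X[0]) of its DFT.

X[0] = Σ(n=0 to 2) x[n] · ω_3^0 = Σ x[n]
= (3) + (3) + (-3)

X[0] = 3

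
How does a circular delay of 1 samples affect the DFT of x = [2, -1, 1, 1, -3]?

Time shift by 1: X_shifted[k] = ω_5^(1k) · X[k]
Shifted x = [-3, 2, -1, 1, 1]

DFT(x[n-1]) = [0, -2.0729+0.2245i, -5.4271-2.4899i, -5.4271+2.4899i, -2.0729-0.2245i]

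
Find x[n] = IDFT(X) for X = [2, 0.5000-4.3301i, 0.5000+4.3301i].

x[n] = (1/3) Σ(k=0 to 2) X[k] · e^(2πikn/3)

Computing each x[n]:
x[0] = 1
x[1] = 3
x[2] = -2

x = [1, 3, -2]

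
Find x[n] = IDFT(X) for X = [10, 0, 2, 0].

x[n] = (1/4) Σ(k=0 to 3) X[k] · e^(2πikn/4)

Computing each x[n]:
x[0] = 3
x[1] = 2
x[2] = 3
x[3] = 2

x = [3, 2, 3, 2]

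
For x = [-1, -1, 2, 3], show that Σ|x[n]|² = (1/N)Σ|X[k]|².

Time domain:
Σ|x[n]|² = |-1|² + |-1|² + |2|² + |3|² = 15.0000

Frequency domain:
(1/4)Σ|X[k]|² = (1/4)(|3|² + |-3+4i|² + |-1|² + |-3-4i|²) = (1/4)·60.0000 = 15.0000

Both sides agree, confirming Parseval's theorem.

Σ|x[n]|² = (1/N)Σ|X[k]|² = 15.0000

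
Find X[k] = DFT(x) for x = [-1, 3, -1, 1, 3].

X[k] = Σ(n=0 to 4) x[n] · ω_5^(nk)
where ω_5 = e^(-2πi/5)

Computing each X[k]:
X[0] = 5
X[1] = 0.8541+1.1756i
X[2] = -5.8541-1.9021i
X[3] = -5.8541+1.9021i
X[4] = 0.8541-1.1756i

X = [5, 0.8541+1.1756i, -5.8541-1.9021i, -5.8541+1.9021i, 0.8541-1.1756i]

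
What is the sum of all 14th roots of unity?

Sum of all nth roots of unity equals 0 for n > 1 (geometric series with r ≠ 1).

0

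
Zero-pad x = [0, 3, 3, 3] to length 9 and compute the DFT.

Original 4-point DFT: [9, -3, -3, -3]
Zero-padded 9-point DFT provides frequency interpolation.

DFT_9([x, 0, ...]) = [9, 1.3191-7.4809i, -3.7981-1.3824i, 0, -2.0209-1.6958i, -2.0209+1.6958i, 0, -3.7981+1.3824i, 1.3191+7.4809i]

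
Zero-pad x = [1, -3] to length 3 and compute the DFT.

Original 2-point DFT: [-2, 4]
Zero-padded 3-point DFT provides frequency interpolation.

DFT_3([x, 0, ...]) = [-2, 2.5000+2.5981i, 2.5000-2.5981i]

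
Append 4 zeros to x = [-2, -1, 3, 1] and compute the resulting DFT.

Original 4-point DFT: [1, -5+2i, 1, -5-2i]
Zero-padded 8-point DFT provides frequency interpolation.

DFT_8([x, 0, ...]) = [1, -3.4142-3.0000i, -5+2i, -0.5858+3.0000i, 1, -0.5858-3.0000i, -5-2i, -3.4142+3.0000i]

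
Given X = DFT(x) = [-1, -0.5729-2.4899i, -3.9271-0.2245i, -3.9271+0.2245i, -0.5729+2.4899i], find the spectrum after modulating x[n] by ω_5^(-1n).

Modulation property: DFT(ω_5^(-1n)·x[n]) = X[(k-1) mod 5], so circularly shift X by 1 positions.

X[k-1] = [-0.5729+2.4899i, -1, -0.5729-2.4899i, -3.9271-0.2245i, -3.9271+0.2245i]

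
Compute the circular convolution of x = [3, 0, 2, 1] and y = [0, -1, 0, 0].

(x ⊛ y)[n] = Σ(m=0 to 3) x[m] · y[(n-m) mod 4]

Computing each output sample:
(x ⊛ y)[0] = -1
(x ⊛ y)[1] = -3
(x ⊛ y)[2] = 0
(x ⊛ y)[3] = -2

x ⊛ y = [-1, -3, 0, -2]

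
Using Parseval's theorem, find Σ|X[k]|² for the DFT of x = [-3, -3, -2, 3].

Parseval: Σ|x[n]|² = (1/N)Σ|X[k]|², so Σ|X[k]|² = N·Σ|x[n]|² = 4·31.0000

Σ|X[k]|² = N·Σ|x[n]|² = 4·31.0000 = 124.0000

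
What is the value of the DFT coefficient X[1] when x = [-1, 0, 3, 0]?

X[1] = Σ(n=0 to 3) x[n] · ω_4^(1n) where ω_4 = e^(-2πi/4)
= (-1)·ω_4^0 + (0)·ω_4^1 + (3)·ω_4^2 + (0)·ω_4^3

X[1] = -4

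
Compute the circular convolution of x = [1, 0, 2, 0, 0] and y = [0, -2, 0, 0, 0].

(x ⊛ y)[n] = Σ(m=0 to 4) x[m] · y[(n-m) mod 5]

Computing each output sample:
(x ⊛ y)[0] = 0
(x ⊛ y)[1] = -2
(x ⊛ y)[2] = 0
(x ⊛ y)[3] = -4
(x ⊛ y)[4] = 0

x ⊛ y = [0, -2, 0, -4, 0]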